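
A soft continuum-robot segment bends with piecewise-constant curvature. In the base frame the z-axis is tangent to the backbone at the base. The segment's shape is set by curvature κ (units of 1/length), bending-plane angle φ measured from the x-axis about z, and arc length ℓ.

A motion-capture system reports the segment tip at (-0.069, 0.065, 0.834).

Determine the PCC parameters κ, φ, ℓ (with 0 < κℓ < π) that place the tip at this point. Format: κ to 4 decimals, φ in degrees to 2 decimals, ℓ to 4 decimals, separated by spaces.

ρ = √(x²+y²) = √(-0.069² + 0.065²) = 0.09479
φ = atan2(y, x) mod 360° = atan2(0.065, -0.069) = 136.7098°
|p|² = ρ² + z² = 0.09479² + 0.834² = 0.70454
κ = 2ρ / |p|² = 2×0.09479 / 0.70454 = 0.26910
θ = 2·atan2(ρ, z) = 2·atan2(0.09479, 0.834) = 0.22635 rad
ℓ = θ/κ = 0.22635/0.26910 = 0.84116

0.2691 136.71 0.8412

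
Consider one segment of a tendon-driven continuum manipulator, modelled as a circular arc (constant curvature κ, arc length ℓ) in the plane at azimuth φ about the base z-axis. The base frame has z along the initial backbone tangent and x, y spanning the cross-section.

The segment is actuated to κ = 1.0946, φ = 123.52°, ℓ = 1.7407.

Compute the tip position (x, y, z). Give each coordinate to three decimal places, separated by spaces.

θ = κ·ℓ = 1.0946 × 1.7407 = 1.90537 rad
ρ = (1 − cos θ)/κ = (1 − -0.32837)/1.0946 = 1.21356
z = sin θ / κ = 0.94455/1.0946 = 0.86292
x = ρ cos φ = 1.21356 × cos(123.52°) = -0.67016
y = ρ sin φ = 1.21356 × sin(123.52°) = 1.01174

-0.670 1.012 0.863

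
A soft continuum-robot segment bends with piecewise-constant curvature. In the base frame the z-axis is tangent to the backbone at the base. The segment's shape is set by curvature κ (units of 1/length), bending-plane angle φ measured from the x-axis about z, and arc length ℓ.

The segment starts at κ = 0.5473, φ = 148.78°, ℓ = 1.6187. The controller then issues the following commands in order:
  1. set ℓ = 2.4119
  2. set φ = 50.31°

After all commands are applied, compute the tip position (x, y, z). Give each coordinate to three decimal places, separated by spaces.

0.877 1.057 1.770

initial: κ=0.5473, φ=148.78°, ℓ=1.6187
cmd 1: set ℓ=2.4119 → (κ,φ,ℓ)=(0.5473,148.78°,2.4119) → tip=(-1.1748,0.7121,1.7700)
cmd 2: set φ=50.31° → (κ,φ,ℓ)=(0.5473,50.31°,2.4119) → tip=(0.8773,1.0571,1.7700)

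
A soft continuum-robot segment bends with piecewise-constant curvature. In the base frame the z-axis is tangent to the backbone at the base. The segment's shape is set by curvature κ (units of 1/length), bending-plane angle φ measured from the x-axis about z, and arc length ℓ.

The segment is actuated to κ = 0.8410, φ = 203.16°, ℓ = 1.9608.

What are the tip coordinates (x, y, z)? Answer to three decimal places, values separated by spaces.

θ = κ·ℓ = 0.8410 × 1.9608 = 1.64903 rad
ρ = (1 − cos θ)/κ = (1 − -0.07816)/0.8410 = 1.28199
z = sin θ / κ = 0.99694/0.8410 = 1.18542
x = ρ cos φ = 1.28199 × cos(203.16°) = -1.17868
y = ρ sin φ = 1.28199 × sin(203.16°) = -0.50421

-1.179 -0.504 1.185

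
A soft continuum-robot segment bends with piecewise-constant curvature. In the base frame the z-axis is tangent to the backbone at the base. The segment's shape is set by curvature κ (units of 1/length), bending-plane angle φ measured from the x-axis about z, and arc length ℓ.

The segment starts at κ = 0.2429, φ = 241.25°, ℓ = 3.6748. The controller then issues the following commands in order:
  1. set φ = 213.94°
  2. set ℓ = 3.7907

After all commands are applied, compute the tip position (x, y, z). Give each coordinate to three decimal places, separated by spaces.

-1.348 -0.907 3.277

initial: κ=0.2429, φ=241.25°, ℓ=3.6748
cmd 1: set φ=213.94° → (κ,φ,ℓ)=(0.2429,213.94°,3.6748) → tip=(-1.2727,-0.8565,3.2059)
cmd 2: set ℓ=3.7907 → (κ,φ,ℓ)=(0.2429,213.94°,3.7907) → tip=(-1.3484,-0.9074,3.2773)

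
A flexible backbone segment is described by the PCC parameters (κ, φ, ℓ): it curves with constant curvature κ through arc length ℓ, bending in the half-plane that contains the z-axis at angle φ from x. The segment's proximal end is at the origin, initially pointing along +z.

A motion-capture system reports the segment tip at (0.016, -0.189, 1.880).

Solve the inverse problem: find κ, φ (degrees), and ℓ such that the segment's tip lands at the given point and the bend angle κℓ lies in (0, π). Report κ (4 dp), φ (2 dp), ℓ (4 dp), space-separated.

0.1062 274.84 1.8927

ρ = √(x²+y²) = √(0.016² + -0.189²) = 0.18968
φ = atan2(y, x) mod 360° = atan2(-0.189, 0.016) = 274.8389°
|p|² = ρ² + z² = 0.18968² + 1.880² = 3.57038
κ = 2ρ / |p|² = 2×0.18968 / 3.57038 = 0.10625
θ = 2·atan2(ρ, z) = 2·atan2(0.18968, 1.880) = 0.20110 rad
ℓ = θ/κ = 0.20110/0.10625 = 1.89273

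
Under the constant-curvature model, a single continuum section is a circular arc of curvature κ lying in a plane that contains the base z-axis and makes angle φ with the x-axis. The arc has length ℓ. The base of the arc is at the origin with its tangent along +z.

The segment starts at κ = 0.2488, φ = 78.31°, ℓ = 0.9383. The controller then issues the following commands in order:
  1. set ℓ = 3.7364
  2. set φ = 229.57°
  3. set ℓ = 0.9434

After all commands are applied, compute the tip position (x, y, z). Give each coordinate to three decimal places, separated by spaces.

-0.071 -0.084 0.935

initial: κ=0.2488, φ=78.31°, ℓ=0.9383
cmd 1: set ℓ=3.7364 → (κ,φ,ℓ)=(0.2488,78.31°,3.7364) → tip=(0.3273,1.5817,3.2210)
cmd 2: set φ=229.57° → (κ,φ,ℓ)=(0.2488,229.57°,3.7364) → tip=(-1.0475,-1.2295,3.2210)
cmd 3: set ℓ=0.9434 → (κ,φ,ℓ)=(0.2488,229.57°,0.9434) → tip=(-0.0715,-0.0839,0.9348)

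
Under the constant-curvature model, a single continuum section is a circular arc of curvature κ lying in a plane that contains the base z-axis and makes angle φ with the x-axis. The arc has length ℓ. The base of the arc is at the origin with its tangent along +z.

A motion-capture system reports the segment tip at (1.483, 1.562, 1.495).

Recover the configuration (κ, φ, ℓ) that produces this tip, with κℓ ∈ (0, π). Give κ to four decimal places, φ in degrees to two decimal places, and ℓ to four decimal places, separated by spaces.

ρ = √(x²+y²) = √(1.483² + 1.562²) = 2.15386
φ = atan2(y, x) mod 360° = atan2(1.562, 1.483) = 46.4862°
|p|² = ρ² + z² = 2.15386² + 1.495² = 6.87416
κ = 2ρ / |p|² = 2×2.15386 / 6.87416 = 0.62666
θ = 2·atan2(ρ, z) = 2·atan2(2.15386, 1.495) = 1.92808 rad
ℓ = θ/κ = 1.92808/0.62666 = 3.07678

0.6267 46.49 3.0768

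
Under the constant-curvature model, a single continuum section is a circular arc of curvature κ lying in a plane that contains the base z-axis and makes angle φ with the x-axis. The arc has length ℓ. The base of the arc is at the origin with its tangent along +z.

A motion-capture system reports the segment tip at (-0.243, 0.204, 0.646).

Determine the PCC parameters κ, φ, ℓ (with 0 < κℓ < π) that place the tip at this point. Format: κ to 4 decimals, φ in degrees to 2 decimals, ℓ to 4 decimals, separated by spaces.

ρ = √(x²+y²) = √(-0.243² + 0.204²) = 0.31728
φ = atan2(y, x) mod 360° = atan2(0.204, -0.243) = 139.9863°
|p|² = ρ² + z² = 0.31728² + 0.646² = 0.51798
κ = 2ρ / |p|² = 2×0.31728 / 0.51798 = 1.22505
θ = 2·atan2(ρ, z) = 2·atan2(0.31728, 0.646) = 0.91307 rad
ℓ = θ/κ = 0.91307/1.22505 = 0.74533

1.2251 139.99 0.7453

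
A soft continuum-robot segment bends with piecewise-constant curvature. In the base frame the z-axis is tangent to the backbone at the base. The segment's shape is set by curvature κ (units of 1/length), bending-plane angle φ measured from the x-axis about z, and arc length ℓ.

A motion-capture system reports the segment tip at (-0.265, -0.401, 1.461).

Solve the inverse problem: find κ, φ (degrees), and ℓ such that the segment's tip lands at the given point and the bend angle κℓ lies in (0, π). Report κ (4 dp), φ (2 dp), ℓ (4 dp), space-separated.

ρ = √(x²+y²) = √(-0.265² + -0.401²) = 0.48065
φ = atan2(y, x) mod 360° = atan2(-0.401, -0.265) = 236.5414°
|p|² = ρ² + z² = 0.48065² + 1.461² = 2.36555
κ = 2ρ / |p|² = 2×0.48065 / 2.36555 = 0.40638
θ = 2·atan2(ρ, z) = 2·atan2(0.48065, 1.461) = 0.63567 rad
ℓ = θ/κ = 0.63567/0.40638 = 1.56424

0.4064 236.54 1.5642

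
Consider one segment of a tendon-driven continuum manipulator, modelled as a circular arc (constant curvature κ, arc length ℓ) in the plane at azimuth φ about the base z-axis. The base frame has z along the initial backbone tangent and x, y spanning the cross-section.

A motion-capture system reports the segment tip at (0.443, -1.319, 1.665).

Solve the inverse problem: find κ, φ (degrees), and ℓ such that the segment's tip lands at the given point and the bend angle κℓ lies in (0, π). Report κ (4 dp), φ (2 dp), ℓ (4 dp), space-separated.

0.5911 288.57 2.3555

ρ = √(x²+y²) = √(0.443² + -1.319²) = 1.39141
φ = atan2(y, x) mod 360° = atan2(-1.319, 0.443) = 288.5652°
|p|² = ρ² + z² = 1.39141² + 1.665² = 4.70824
κ = 2ρ / |p|² = 2×1.39141 / 4.70824 = 0.59105
θ = 2·atan2(ρ, z) = 2·atan2(1.39141, 1.665) = 1.39224 rad
ℓ = θ/κ = 1.39224/0.59105 = 2.35553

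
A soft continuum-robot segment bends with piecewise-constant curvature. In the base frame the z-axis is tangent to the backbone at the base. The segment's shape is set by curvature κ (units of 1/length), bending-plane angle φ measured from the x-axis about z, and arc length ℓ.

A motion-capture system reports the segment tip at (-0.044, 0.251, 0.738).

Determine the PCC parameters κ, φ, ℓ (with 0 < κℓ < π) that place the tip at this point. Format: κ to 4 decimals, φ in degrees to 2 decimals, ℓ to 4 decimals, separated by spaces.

ρ = √(x²+y²) = √(-0.044² + 0.251²) = 0.25483
φ = atan2(y, x) mod 360° = atan2(0.251, -0.044) = 99.9429°
|p|² = ρ² + z² = 0.25483² + 0.738² = 0.60958
κ = 2ρ / |p|² = 2×0.25483 / 0.60958 = 0.83607
θ = 2·atan2(ρ, z) = 2·atan2(0.25483, 0.738) = 0.66495 rad
ℓ = θ/κ = 0.66495/0.83607 = 0.79533

0.8361 99.94 0.7953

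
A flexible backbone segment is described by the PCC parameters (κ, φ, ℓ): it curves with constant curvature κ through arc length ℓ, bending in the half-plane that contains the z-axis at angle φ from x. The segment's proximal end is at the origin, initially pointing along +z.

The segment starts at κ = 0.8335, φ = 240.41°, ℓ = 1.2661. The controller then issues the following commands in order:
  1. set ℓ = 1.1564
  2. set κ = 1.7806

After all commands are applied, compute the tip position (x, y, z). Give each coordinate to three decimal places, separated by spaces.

-0.407 -0.717 0.496

initial: κ=0.8335, φ=240.41°, ℓ=1.2661
cmd 1: set ℓ=1.1564 → (κ,φ,ℓ)=(0.8335,240.41°,1.1564) → tip=(-0.2545,-0.4482,0.9855)
cmd 2: set κ=1.7806 → (κ,φ,ℓ)=(1.7806,240.41°,1.1564) → tip=(-0.4074,-0.7175,0.4960)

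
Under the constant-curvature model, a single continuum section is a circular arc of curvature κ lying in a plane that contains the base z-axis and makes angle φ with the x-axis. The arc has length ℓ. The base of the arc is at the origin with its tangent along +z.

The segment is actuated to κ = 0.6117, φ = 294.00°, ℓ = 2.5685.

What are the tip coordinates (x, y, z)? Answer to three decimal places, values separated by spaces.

θ = κ·ℓ = 0.6117 × 2.5685 = 1.57115 rad
ρ = (1 − cos θ)/κ = (1 − -0.00036)/0.6117 = 1.63537
z = sin θ / κ = 1.00000/0.6117 = 1.63479
x = ρ cos φ = 1.63537 × cos(294.00°) = 0.66516
y = ρ sin φ = 1.63537 × sin(294.00°) = -1.49398

0.665 -1.494 1.635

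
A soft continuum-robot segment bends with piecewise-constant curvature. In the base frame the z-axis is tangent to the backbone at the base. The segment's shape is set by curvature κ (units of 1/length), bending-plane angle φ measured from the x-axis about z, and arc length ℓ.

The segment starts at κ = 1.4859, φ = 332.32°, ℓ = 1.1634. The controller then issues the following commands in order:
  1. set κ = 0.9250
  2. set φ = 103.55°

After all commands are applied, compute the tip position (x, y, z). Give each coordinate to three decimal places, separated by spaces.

-0.133 0.552 0.951

initial: κ=1.4859, φ=332.32°, ℓ=1.1634
cmd 1: set κ=0.9250 → (κ,φ,ℓ)=(0.9250,332.32°,1.1634) → tip=(0.5029,-0.2638,0.9515)
cmd 2: set φ=103.55° → (κ,φ,ℓ)=(0.9250,103.55°,1.1634) → tip=(-0.1330,0.5521,0.9515)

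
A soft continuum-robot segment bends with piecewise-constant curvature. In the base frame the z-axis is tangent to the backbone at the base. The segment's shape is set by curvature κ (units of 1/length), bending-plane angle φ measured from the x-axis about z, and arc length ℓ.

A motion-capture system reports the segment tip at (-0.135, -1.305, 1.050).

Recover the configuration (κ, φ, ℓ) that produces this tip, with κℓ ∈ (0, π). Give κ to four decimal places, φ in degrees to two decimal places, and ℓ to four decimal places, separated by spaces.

0.9292 264.09 1.9282

ρ = √(x²+y²) = √(-0.135² + -1.305²) = 1.31196
φ = atan2(y, x) mod 360° = atan2(-1.305, -0.135) = 264.0939°
|p|² = ρ² + z² = 1.31196² + 1.050² = 2.82375
κ = 2ρ / |p|² = 2×1.31196 / 2.82375 = 0.92924
θ = 2·atan2(ρ, z) = 2·atan2(1.31196, 1.050) = 1.79171 rad
ℓ = θ/κ = 1.79171/0.92924 = 1.92816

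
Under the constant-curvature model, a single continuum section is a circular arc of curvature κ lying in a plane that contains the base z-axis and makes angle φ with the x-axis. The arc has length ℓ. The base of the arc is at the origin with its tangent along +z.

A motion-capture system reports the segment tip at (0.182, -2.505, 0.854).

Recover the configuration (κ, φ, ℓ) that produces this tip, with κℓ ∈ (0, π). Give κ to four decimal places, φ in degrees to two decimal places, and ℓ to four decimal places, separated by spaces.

0.7138 274.16 3.4830

ρ = √(x²+y²) = √(0.182² + -2.505²) = 2.51160
φ = atan2(y, x) mod 360° = atan2(-2.505, 0.182) = 274.1555°
|p|² = ρ² + z² = 2.51160² + 0.854² = 7.03747
κ = 2ρ / |p|² = 2×2.51160 / 7.03747 = 0.71378
θ = 2·atan2(ρ, z) = 2·atan2(2.51160, 0.854) = 2.48608 rad
ℓ = θ/κ = 2.48608/0.71378 = 3.48297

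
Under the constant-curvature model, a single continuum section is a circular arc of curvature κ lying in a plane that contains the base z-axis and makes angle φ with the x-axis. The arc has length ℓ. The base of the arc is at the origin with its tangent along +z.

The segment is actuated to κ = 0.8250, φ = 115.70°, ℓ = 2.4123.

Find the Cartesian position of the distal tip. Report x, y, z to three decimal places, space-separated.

θ = κ·ℓ = 0.8250 × 2.4123 = 1.99015 rad
ρ = (1 − cos θ)/κ = (1 − -0.40717)/0.8250 = 1.70566
z = sin θ / κ = 0.91335/0.8250 = 1.10709
x = ρ cos φ = 1.70566 × cos(115.70°) = -0.73967
y = ρ sin φ = 1.70566 × sin(115.70°) = 1.53693

-0.740 1.537 1.107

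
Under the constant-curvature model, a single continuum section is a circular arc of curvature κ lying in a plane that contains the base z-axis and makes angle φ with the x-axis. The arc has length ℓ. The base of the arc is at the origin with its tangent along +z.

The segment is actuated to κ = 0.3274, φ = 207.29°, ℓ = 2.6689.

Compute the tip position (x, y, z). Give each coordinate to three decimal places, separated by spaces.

θ = κ·ℓ = 0.3274 × 2.6689 = 0.87380 rad
ρ = (1 − cos θ)/κ = (1 − 0.64192)/0.3274 = 1.09371
z = sin θ / κ = 0.76677/0.3274 = 2.34200
x = ρ cos φ = 1.09371 × cos(207.29°) = -0.97198
y = ρ sin φ = 1.09371 × sin(207.29°) = -0.50146

-0.972 -0.501 2.342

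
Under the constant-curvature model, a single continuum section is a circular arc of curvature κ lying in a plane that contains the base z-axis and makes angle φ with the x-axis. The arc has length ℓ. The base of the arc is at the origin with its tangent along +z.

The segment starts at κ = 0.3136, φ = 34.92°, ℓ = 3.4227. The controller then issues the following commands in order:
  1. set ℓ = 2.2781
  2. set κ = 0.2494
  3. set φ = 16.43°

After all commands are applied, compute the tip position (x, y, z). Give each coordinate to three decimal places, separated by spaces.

0.604 0.178 2.157

initial: κ=0.3136, φ=34.92°, ℓ=3.4227
cmd 1: set ℓ=2.2781 → (κ,φ,ℓ)=(0.3136,34.92°,2.2781) → tip=(0.6393,0.4463,2.0892)
cmd 2: set κ=0.2494 → (κ,φ,ℓ)=(0.2494,34.92°,2.2781) → tip=(0.5165,0.3606,2.1575)
cmd 3: set φ=16.43° → (κ,φ,ℓ)=(0.2494,16.43°,2.2781) → tip=(0.6042,0.1782,2.1575)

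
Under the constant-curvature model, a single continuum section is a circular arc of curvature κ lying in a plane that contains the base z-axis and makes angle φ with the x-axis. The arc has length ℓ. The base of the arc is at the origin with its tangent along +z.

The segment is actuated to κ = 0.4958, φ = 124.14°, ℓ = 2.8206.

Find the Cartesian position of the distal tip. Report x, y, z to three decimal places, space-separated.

θ = κ·ℓ = 0.4958 × 2.8206 = 1.39845 rad
ρ = (1 − cos θ)/κ = (1 − 0.17149)/0.4958 = 1.67105
z = sin θ / κ = 0.98519/0.4958 = 1.98706
x = ρ cos φ = 1.67105 × cos(124.14°) = -0.93782
y = ρ sin φ = 1.67105 × sin(124.14°) = 1.38308

-0.938 1.383 1.987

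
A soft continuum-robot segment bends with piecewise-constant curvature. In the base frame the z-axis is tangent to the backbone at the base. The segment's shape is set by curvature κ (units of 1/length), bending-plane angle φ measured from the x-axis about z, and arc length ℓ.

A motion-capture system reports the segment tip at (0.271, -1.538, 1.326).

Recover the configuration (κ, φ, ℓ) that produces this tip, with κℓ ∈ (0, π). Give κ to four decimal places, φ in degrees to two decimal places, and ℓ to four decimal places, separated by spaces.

ρ = √(x²+y²) = √(0.271² + -1.538²) = 1.56169
φ = atan2(y, x) mod 360° = atan2(-1.538, 0.271) = 279.9931°
|p|² = ρ² + z² = 1.56169² + 1.326² = 4.19716
κ = 2ρ / |p|² = 2×1.56169 / 4.19716 = 0.74417
θ = 2·atan2(ρ, z) = 2·atan2(1.56169, 1.326) = 1.73367 rad
ℓ = θ/κ = 1.73367/0.74417 = 2.32969

0.7442 279.99 2.3297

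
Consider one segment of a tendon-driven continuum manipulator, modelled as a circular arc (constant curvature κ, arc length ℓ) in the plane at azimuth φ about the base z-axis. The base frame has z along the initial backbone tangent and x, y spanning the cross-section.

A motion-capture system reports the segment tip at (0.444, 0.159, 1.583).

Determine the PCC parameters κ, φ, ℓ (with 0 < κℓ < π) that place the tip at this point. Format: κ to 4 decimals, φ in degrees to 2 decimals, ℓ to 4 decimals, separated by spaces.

0.3457 19.70 1.6751

ρ = √(x²+y²) = √(0.444² + 0.159²) = 0.47161
φ = atan2(y, x) mod 360° = atan2(0.159, 0.444) = 19.7029°
|p|² = ρ² + z² = 0.47161² + 1.583² = 2.72831
κ = 2ρ / |p|² = 2×0.47161 / 2.72831 = 0.34572
θ = 2·atan2(ρ, z) = 2·atan2(0.47161, 1.583) = 0.57910 rad
ℓ = θ/κ = 0.57910/0.34572 = 1.67507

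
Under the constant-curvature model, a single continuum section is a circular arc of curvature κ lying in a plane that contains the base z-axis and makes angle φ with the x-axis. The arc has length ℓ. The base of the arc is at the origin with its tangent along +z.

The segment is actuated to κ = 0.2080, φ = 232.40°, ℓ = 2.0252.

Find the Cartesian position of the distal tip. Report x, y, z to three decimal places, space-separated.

θ = κ·ℓ = 0.2080 × 2.0252 = 0.42124 rad
ρ = (1 − cos θ)/κ = (1 − 0.91258)/0.2080 = 0.42028
z = sin θ / κ = 0.40889/0.2080 = 1.96584
x = ρ cos φ = 0.42028 × cos(232.40°) = -0.25643
y = ρ sin φ = 0.42028 × sin(232.40°) = -0.33298

-0.256 -0.333 1.966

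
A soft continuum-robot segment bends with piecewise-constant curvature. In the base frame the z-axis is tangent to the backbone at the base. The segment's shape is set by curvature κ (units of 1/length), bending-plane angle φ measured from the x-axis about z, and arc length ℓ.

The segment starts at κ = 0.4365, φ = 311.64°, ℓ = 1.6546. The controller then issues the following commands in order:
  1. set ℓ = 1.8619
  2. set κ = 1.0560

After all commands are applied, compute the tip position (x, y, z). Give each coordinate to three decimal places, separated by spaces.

initial: κ=0.4365, φ=311.64°, ℓ=1.6546
cmd 1: set ℓ=1.8619 → (κ,φ,ℓ)=(0.4365,311.64°,1.8619) → tip=(0.4757,-0.5350,1.6636)
cmd 2: set κ=1.0560 → (κ,φ,ℓ)=(1.0560,311.64°,1.8619) → tip=(0.8716,-0.9803,0.8739)

0.872 -0.980 0.874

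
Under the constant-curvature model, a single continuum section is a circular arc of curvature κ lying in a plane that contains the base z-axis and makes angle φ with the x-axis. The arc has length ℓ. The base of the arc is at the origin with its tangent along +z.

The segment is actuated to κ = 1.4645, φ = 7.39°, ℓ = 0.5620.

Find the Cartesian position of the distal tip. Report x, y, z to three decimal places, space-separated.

θ = κ·ℓ = 1.4645 × 0.5620 = 0.82305 rad
ρ = (1 − cos θ)/κ = (1 − 0.67999)/1.4645 = 0.21851
z = sin θ / κ = 0.73322/1.4645 = 0.50066
x = ρ cos φ = 0.21851 × cos(7.39°) = 0.21670
y = ρ sin φ = 0.21851 × sin(7.39°) = 0.02811

0.217 0.028 0.501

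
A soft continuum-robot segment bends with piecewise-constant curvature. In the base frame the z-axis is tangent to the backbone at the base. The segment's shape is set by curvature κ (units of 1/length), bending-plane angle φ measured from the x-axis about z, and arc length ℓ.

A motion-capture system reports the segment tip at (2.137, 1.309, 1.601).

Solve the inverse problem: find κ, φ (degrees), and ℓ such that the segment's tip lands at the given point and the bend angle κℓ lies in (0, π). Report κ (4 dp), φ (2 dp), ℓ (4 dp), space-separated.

ρ = √(x²+y²) = √(2.137² + 1.309²) = 2.50604
φ = atan2(y, x) mod 360° = atan2(1.309, 2.137) = 31.4892°
|p|² = ρ² + z² = 2.50604² + 1.601² = 8.84345
κ = 2ρ / |p|² = 2×2.50604 / 8.84345 = 0.56676
θ = 2·atan2(ρ, z) = 2·atan2(2.50604, 1.601) = 2.00459 rad
ℓ = θ/κ = 2.00459/0.56676 = 3.53695

0.5668 31.49 3.5370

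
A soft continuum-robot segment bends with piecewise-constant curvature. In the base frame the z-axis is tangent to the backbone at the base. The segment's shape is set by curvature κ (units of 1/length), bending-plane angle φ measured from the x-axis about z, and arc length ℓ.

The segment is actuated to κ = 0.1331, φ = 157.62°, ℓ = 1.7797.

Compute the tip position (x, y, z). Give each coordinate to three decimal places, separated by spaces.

-0.194 0.080 1.763

θ = κ·ℓ = 0.1331 × 1.7797 = 0.23688 rad
ρ = (1 − cos θ)/κ = (1 − 0.97208)/0.1331 = 0.20980
z = sin θ / κ = 0.23467/0.1331 = 1.76310
x = ρ cos φ = 0.20980 × cos(157.62°) = -0.19400
y = ρ sin φ = 0.20980 × sin(157.62°) = 0.07988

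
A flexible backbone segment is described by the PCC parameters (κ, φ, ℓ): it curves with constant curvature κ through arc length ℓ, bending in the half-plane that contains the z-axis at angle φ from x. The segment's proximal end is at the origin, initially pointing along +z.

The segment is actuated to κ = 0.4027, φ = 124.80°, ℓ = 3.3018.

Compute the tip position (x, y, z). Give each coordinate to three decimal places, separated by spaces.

-1.079 1.552 2.411

θ = κ·ℓ = 0.4027 × 3.3018 = 1.32963 rad
ρ = (1 − cos θ)/κ = (1 − 0.23883)/0.4027 = 1.89016
z = sin θ / κ = 0.97106/0.4027 = 2.41138
x = ρ cos φ = 1.89016 × cos(124.80°) = -1.07874
y = ρ sin φ = 1.89016 × sin(124.80°) = 1.55211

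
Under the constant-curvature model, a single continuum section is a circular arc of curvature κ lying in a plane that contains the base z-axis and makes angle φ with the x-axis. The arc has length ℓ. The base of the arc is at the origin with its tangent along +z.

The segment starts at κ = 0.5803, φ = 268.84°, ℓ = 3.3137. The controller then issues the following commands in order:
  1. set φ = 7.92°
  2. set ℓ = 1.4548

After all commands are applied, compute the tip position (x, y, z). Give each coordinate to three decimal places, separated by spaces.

initial: κ=0.5803, φ=268.84°, ℓ=3.3137
cmd 1: set φ=7.92° → (κ,φ,ℓ)=(0.5803,7.92°,3.3137) → tip=(2.2955,0.3193,1.6175)
cmd 2: set ℓ=1.4548 → (κ,φ,ℓ)=(0.5803,7.92°,1.4548) → tip=(0.5730,0.0797,1.2880)

0.573 0.080 1.288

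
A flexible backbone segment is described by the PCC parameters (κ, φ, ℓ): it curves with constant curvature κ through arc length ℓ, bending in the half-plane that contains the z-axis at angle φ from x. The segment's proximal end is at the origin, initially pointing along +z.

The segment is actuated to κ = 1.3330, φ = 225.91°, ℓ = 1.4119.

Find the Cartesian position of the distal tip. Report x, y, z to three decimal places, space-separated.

θ = κ·ℓ = 1.3330 × 1.4119 = 1.88206 rad
ρ = (1 − cos θ)/κ = (1 − -0.30626)/1.3330 = 0.97994
z = sin θ / κ = 0.95195/1.3330 = 0.71414
x = ρ cos φ = 0.97994 × cos(225.91°) = -0.68183
y = ρ sin φ = 0.97994 × sin(225.91°) = -0.70384

-0.682 -0.704 0.714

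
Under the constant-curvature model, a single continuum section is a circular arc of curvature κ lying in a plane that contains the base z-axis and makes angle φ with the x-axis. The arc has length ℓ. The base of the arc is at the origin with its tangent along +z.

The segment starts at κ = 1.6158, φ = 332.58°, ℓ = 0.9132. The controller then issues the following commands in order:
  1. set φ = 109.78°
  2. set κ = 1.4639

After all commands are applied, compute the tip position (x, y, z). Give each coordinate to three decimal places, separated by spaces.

-0.178 0.494 0.664

initial: κ=1.6158, φ=332.58°, ℓ=0.9132
cmd 1: set φ=109.78° → (κ,φ,ℓ)=(1.6158,109.78°,0.9132) → tip=(-0.1895,0.5270,0.6161)
cmd 2: set κ=1.4639 → (κ,φ,ℓ)=(1.4639,109.78°,0.9132) → tip=(-0.1776,0.4938,0.6645)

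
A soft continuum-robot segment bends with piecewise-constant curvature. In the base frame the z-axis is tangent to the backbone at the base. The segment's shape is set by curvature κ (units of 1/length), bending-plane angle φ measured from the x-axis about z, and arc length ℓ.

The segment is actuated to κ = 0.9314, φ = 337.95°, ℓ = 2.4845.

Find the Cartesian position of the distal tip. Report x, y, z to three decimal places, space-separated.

1.669 -0.676 0.790

θ = κ·ℓ = 0.9314 × 2.4845 = 2.31406 rad
ρ = (1 − cos θ)/κ = (1 − -0.67670)/0.9314 = 1.80019
z = sin θ / κ = 0.73626/0.9314 = 0.79049
x = ρ cos φ = 1.80019 × cos(337.95°) = 1.66852
y = ρ sin φ = 1.80019 × sin(337.95°) = -0.67582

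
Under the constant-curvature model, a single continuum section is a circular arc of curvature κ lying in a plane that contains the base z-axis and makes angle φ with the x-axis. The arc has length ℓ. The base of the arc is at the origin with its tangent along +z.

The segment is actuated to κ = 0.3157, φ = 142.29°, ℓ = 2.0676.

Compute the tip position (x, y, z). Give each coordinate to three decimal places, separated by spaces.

θ = κ·ℓ = 0.3157 × 2.0676 = 0.65274 rad
ρ = (1 − cos θ)/κ = (1 − 0.79442)/0.3157 = 0.65118
z = sin θ / κ = 0.60737/0.3157 = 1.92387
x = ρ cos φ = 0.65118 × cos(142.29°) = -0.51516
y = ρ sin φ = 0.65118 × sin(142.29°) = 0.39831

-0.515 0.398 1.924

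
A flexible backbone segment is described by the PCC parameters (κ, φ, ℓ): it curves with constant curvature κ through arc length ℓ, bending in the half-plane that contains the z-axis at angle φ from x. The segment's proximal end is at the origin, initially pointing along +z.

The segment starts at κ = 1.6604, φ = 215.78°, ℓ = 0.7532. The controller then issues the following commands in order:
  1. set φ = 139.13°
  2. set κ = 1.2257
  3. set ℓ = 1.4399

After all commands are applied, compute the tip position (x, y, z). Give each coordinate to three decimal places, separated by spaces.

-0.736 0.637 0.801

initial: κ=1.6604, φ=215.78°, ℓ=0.7532
cmd 1: set φ=139.13° → (κ,φ,ℓ)=(1.6604,139.13°,0.7532) → tip=(-0.3121,0.2701,0.5717)
cmd 2: set κ=1.2257 → (κ,φ,ℓ)=(1.2257,139.13°,0.7532) → tip=(-0.2448,0.2118,0.6507)
cmd 3: set ℓ=1.4399 → (κ,φ,ℓ)=(1.2257,139.13°,1.4399) → tip=(-0.7359,0.6368,0.8005)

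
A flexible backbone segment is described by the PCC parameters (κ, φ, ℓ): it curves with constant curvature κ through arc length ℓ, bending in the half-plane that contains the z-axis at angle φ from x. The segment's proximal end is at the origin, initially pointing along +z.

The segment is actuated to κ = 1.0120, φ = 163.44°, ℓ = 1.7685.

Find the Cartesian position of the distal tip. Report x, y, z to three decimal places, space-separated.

θ = κ·ℓ = 1.0120 × 1.7685 = 1.78972 rad
ρ = (1 − cos θ)/κ = (1 − -0.21718)/1.0120 = 1.20275
z = sin θ / κ = 0.97613/1.0120 = 0.96456
x = ρ cos φ = 1.20275 × cos(163.44°) = -1.15286
y = ρ sin φ = 1.20275 × sin(163.44°) = 0.34281

-1.153 0.343 0.965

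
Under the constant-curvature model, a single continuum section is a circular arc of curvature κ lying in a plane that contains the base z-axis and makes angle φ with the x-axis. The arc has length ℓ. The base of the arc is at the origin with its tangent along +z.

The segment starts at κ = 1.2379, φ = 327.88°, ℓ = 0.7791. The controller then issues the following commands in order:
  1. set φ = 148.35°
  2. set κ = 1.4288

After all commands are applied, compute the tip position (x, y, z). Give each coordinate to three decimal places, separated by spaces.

initial: κ=1.2379, φ=327.88°, ℓ=0.7791
cmd 1: set φ=148.35° → (κ,φ,ℓ)=(1.2379,148.35°,0.7791) → tip=(-0.2958,0.1823,0.6638)
cmd 2: set κ=1.4288 → (κ,φ,ℓ)=(1.4288,148.35°,0.7791) → tip=(-0.3326,0.2050,0.6279)

-0.333 0.205 0.628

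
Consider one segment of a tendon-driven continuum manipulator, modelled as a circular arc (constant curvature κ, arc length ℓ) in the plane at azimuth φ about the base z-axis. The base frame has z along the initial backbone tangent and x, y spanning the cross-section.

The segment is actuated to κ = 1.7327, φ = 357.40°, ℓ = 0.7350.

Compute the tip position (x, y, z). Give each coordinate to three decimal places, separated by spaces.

0.408 -0.019 0.552

θ = κ·ℓ = 1.7327 × 0.7350 = 1.27353 rad
ρ = (1 − cos θ)/κ = (1 − 0.29290)/1.7327 = 0.40809
z = sin θ / κ = 0.95614/1.7327 = 0.55182
x = ρ cos φ = 0.40809 × cos(357.40°) = 0.40767
y = ρ sin φ = 0.40809 × sin(357.40°) = -0.01851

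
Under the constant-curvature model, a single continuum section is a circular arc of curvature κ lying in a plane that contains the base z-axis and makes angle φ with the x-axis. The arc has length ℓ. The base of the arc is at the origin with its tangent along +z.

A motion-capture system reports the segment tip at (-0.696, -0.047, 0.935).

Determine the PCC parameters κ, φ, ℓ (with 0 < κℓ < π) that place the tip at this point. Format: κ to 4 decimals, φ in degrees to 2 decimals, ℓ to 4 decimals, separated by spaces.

ρ = √(x²+y²) = √(-0.696² + -0.047²) = 0.69759
φ = atan2(y, x) mod 360° = atan2(-0.047, -0.696) = 183.8632°
|p|² = ρ² + z² = 0.69759² + 0.935² = 1.36085
κ = 2ρ / |p|² = 2×0.69759 / 1.36085 = 1.02522
θ = 2·atan2(ρ, z) = 2·atan2(0.69759, 0.935) = 1.28198 rad
ℓ = θ/κ = 1.28198/1.02522 = 1.25044

1.0252 183.86 1.2504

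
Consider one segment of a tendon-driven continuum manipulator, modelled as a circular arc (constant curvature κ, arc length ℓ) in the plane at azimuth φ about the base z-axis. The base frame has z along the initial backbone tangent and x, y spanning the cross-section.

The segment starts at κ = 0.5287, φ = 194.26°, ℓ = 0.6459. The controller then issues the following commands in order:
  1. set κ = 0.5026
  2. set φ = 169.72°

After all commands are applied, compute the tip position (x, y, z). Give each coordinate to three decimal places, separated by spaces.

initial: κ=0.5287, φ=194.26°, ℓ=0.6459
cmd 1: set κ=0.5026 → (κ,φ,ℓ)=(0.5026,194.26°,0.6459) → tip=(-0.1007,-0.0256,0.6346)
cmd 2: set φ=169.72° → (κ,φ,ℓ)=(0.5026,169.72°,0.6459) → tip=(-0.1023,0.0185,0.6346)

-0.102 0.019 0.635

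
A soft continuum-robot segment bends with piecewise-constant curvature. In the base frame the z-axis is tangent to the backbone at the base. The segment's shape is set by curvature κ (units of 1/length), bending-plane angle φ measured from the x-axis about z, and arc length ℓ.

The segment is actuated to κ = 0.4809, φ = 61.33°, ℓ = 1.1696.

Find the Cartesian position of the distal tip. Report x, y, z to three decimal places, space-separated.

0.154 0.281 1.109

θ = κ·ℓ = 0.4809 × 1.1696 = 0.56246 rad
ρ = (1 − cos θ)/κ = (1 − 0.84595)/0.4809 = 0.32035
z = sin θ / κ = 0.53327/0.4809 = 1.10890
x = ρ cos φ = 0.32035 × cos(61.33°) = 0.15369
y = ρ sin φ = 0.32035 × sin(61.33°) = 0.28107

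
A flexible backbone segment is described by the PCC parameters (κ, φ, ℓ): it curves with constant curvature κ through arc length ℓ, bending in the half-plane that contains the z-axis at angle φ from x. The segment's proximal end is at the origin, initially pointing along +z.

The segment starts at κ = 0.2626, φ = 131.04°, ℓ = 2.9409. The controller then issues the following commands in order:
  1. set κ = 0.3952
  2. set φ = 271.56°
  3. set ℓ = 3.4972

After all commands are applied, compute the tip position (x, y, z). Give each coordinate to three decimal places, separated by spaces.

0.056 -2.055 2.485

initial: κ=0.2626, φ=131.04°, ℓ=2.9409
cmd 1: set κ=0.3952 → (κ,φ,ℓ)=(0.3952,131.04°,2.9409) → tip=(-1.0014,1.1503,2.3221)
cmd 2: set φ=271.56° → (κ,φ,ℓ)=(0.3952,271.56°,2.9409) → tip=(0.0415,-1.5245,2.3221)
cmd 3: set ℓ=3.4972 → (κ,φ,ℓ)=(0.3952,271.56°,3.4972) → tip=(0.0560,-2.0549,2.4854)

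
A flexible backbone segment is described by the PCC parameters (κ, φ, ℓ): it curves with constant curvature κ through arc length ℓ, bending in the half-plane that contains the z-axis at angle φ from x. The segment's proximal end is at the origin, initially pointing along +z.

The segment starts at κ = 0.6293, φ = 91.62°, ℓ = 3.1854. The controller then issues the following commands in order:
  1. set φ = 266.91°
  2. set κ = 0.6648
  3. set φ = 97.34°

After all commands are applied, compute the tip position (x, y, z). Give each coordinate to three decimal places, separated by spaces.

-0.292 2.268 1.285

initial: κ=0.6293, φ=91.62°, ℓ=3.1854
cmd 1: set φ=266.91° → (κ,φ,ℓ)=(0.6293,266.91°,3.1854) → tip=(-0.1217,-2.2537,1.4419)
cmd 2: set κ=0.6648 → (κ,φ,ℓ)=(0.6648,266.91°,3.1854) → tip=(-0.1232,-2.2831,1.2848)
cmd 3: set φ=97.34° → (κ,φ,ℓ)=(0.6648,97.34°,3.1854) → tip=(-0.2921,2.2677,1.2848)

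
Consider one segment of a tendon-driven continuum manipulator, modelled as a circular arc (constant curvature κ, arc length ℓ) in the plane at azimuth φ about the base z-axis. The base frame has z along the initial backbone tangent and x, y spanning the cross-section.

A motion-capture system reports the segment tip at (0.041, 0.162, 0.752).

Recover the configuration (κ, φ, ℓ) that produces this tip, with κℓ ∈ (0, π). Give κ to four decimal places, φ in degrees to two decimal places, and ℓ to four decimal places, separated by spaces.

0.5632 75.80 0.7765

ρ = √(x²+y²) = √(0.041² + 0.162²) = 0.16711
φ = atan2(y, x) mod 360° = atan2(0.162, 0.041) = 75.7974°
|p|² = ρ² + z² = 0.16711² + 0.752² = 0.59343
κ = 2ρ / |p|² = 2×0.16711 / 0.59343 = 0.56319
θ = 2·atan2(ρ, z) = 2·atan2(0.16711, 0.752) = 0.43733 rad
ℓ = θ/κ = 0.43733/0.56319 = 0.77652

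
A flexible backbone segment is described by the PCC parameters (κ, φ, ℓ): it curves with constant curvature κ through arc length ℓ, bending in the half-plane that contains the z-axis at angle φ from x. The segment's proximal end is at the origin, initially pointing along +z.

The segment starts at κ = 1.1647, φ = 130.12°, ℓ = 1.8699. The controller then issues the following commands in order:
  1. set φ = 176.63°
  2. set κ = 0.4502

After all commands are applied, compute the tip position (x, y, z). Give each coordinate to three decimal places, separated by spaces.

initial: κ=1.1647, φ=130.12°, ℓ=1.8699
cmd 1: set φ=176.63° → (κ,φ,ℓ)=(1.1647,176.63°,1.8699) → tip=(-1.3461,0.0793,0.7052)
cmd 2: set κ=0.4502 → (κ,φ,ℓ)=(0.4502,176.63°,1.8699) → tip=(-0.7404,0.0436,1.6567)

-0.740 0.044 1.657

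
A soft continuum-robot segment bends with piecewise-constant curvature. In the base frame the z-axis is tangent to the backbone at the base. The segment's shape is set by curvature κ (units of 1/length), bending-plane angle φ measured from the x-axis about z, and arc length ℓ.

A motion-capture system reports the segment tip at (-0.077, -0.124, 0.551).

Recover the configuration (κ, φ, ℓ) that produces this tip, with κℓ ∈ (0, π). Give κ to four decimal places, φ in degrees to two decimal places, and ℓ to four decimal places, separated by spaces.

0.8985 238.16 0.5764

ρ = √(x²+y²) = √(-0.077² + -0.124²) = 0.14596
φ = atan2(y, x) mod 360° = atan2(-0.124, -0.077) = 238.1611°
|p|² = ρ² + z² = 0.14596² + 0.551² = 0.32491
κ = 2ρ / |p|² = 2×0.14596 / 0.32491 = 0.89849
θ = 2·atan2(ρ, z) = 2·atan2(0.14596, 0.551) = 0.51791 rad
ℓ = θ/κ = 0.51791/0.89849 = 0.57643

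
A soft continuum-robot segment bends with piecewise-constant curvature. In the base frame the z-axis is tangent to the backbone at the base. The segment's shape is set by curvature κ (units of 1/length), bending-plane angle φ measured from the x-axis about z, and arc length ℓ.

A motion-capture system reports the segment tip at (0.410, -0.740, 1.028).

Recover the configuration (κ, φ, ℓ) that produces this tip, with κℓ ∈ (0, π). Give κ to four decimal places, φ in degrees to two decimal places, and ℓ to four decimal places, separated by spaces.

0.9546 298.99 1.4427

ρ = √(x²+y²) = √(0.410² + -0.740²) = 0.84599
φ = atan2(y, x) mod 360° = atan2(-0.740, 0.410) = 298.9888°
|p|² = ρ² + z² = 0.84599² + 1.028² = 1.77248
κ = 2ρ / |p|² = 2×0.84599 / 1.77248 = 0.95458
θ = 2·atan2(ρ, z) = 2·atan2(0.84599, 1.028) = 1.37716 rad
ℓ = θ/κ = 1.37716/0.95458 = 1.44268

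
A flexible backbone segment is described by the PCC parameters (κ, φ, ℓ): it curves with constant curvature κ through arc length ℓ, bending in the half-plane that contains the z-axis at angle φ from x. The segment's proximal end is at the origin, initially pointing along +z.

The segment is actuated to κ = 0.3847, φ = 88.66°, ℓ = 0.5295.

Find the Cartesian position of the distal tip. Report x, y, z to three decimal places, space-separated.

0.001 0.054 0.526

θ = κ·ℓ = 0.3847 × 0.5295 = 0.20370 rad
ρ = (1 − cos θ)/κ = (1 − 0.97933)/0.3847 = 0.05374
z = sin θ / κ = 0.20229/0.3847 = 0.52585
x = ρ cos φ = 0.05374 × cos(88.66°) = 0.00126
y = ρ sin φ = 0.05374 × sin(88.66°) = 0.05373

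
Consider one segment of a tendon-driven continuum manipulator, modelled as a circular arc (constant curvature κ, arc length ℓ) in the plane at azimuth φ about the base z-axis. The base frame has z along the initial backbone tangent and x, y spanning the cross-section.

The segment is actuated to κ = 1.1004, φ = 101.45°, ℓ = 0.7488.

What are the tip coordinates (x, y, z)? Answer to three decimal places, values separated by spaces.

θ = κ·ℓ = 1.1004 × 0.7488 = 0.82398 rad
ρ = (1 − cos θ)/κ = (1 − 0.67931)/1.1004 = 0.29143
z = sin θ / κ = 0.73385/1.1004 = 0.66690
x = ρ cos φ = 0.29143 × cos(101.45°) = -0.05785
y = ρ sin φ = 0.29143 × sin(101.45°) = 0.28563

-0.058 0.286 0.667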